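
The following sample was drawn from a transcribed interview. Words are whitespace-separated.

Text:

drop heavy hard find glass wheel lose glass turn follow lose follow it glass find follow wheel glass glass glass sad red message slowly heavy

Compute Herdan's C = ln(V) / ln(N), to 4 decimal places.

N = 25, V = 14.
ln(V) = 2.639057, ln(N) = 3.218876
C = 2.639057 / 3.218876 = 0.8199

0.8199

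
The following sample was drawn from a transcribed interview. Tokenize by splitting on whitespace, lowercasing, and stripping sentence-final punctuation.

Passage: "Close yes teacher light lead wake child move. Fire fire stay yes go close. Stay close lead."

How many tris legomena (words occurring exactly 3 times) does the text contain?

1

Frequencies: close:3, yes:2, lead:2, fire:2, stay:2, teacher:1, light:1, wake:1, child:1, move:1, go:1
Words with frequency 3: close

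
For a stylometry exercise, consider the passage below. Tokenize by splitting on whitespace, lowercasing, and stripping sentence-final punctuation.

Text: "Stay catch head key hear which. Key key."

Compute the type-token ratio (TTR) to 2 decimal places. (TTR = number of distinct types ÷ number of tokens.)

0.75

N = 8 tokens, V = 6 types.
TTR = V / N = 6 / 8 = 0.75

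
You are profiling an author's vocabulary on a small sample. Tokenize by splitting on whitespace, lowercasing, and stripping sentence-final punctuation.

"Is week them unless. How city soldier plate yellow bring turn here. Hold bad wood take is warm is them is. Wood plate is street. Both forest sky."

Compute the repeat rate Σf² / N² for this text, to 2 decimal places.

0.07

Frequencies: is:5, them:2, plate:2, wood:2, week:1, unless:1, how:1, city:1, soldier:1, yellow:1, bring:1, turn:1, here:1, hold:1, bad:1, take:1, warm:1, street:1, both:1, forest:1, … (1 more, each freq 1)
Σf² = 54; N² = 784
Repeat rate = 54 / 784 = 0.07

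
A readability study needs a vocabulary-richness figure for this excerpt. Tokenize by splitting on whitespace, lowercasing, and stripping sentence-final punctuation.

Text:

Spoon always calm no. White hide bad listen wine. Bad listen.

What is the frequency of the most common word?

2

Frequencies: bad:2, listen:2, spoon:1, always:1, calm:1, no:1, white:1, hide:1, wine:1
Most common: 'bad' with frequency 2.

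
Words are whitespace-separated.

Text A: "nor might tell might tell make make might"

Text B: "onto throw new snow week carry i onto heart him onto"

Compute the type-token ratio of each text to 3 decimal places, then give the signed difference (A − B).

-0.318

TTR(A) = 4/8 = 0.500
TTR(B) = 9/11 = 0.818
Difference = 0.500 − 0.818 = -0.318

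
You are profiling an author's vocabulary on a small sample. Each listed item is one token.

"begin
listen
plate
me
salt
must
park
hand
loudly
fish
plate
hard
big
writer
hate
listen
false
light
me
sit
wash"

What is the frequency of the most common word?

2

Frequencies: listen:2, plate:2, me:2, begin:1, salt:1, must:1, park:1, hand:1, loudly:1, fish:1, hard:1, big:1, writer:1, hate:1, false:1, light:1, sit:1, wash:1
Most common: 'listen' with frequency 2.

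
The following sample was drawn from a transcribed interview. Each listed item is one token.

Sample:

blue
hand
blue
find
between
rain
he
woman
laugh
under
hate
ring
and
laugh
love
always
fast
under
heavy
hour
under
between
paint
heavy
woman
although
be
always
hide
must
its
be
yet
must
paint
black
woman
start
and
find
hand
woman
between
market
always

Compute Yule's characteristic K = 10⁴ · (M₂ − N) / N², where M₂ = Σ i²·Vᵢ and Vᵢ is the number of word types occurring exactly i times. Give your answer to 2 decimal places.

237.04

Frequencies: woman:4, between:3, under:3, always:3, blue:2, hand:2, find:2, laugh:2, and:2, heavy:2, paint:2, be:2, must:2, rain:1, he:1, hate:1, ring:1, love:1, fast:1, hour:1, … (7 more, each freq 1)
N = 45. Frequency spectrum: V_1=14, V_2=9, V_3=3, V_4=1
M₂ = 1²·14 + 2²·9 + 3²·3 + 4²·1 = 93
K = 10000 × (93 − 45) / 45² = 237.04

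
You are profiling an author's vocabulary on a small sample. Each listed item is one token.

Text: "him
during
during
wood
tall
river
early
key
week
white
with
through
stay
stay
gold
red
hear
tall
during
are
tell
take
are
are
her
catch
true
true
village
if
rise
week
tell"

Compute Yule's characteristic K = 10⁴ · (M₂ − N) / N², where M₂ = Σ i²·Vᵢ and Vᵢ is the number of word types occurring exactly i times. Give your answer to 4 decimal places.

Frequencies: during:3, are:3, tall:2, week:2, stay:2, tell:2, true:2, him:1, wood:1, river:1, early:1, key:1, white:1, with:1, through:1, gold:1, red:1, hear:1, take:1, her:1, … (4 more, each freq 1)
N = 33. Frequency spectrum: V_1=17, V_2=5, V_3=2
M₂ = 1²·17 + 2²·5 + 3²·2 = 55
K = 10000 × (55 − 33) / 33² = 202.0202

202.0202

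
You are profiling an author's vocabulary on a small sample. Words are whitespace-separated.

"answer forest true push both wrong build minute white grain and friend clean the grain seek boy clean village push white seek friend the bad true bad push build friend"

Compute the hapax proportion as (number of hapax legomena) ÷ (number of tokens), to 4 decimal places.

Frequencies: push:3, friend:3, true:2, build:2, white:2, grain:2, clean:2, the:2, seek:2, bad:2, answer:1, forest:1, both:1, wrong:1, minute:1, and:1, boy:1, village:1
Hapax count = 8; token count = 30.
Ratio = 8 / 30 = 0.2667

0.2667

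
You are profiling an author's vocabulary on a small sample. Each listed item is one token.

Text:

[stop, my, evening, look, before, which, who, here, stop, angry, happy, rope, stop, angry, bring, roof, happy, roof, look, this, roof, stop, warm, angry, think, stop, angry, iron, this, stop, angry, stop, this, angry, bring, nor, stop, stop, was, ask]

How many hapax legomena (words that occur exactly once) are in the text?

Frequencies: stop:9, angry:6, roof:3, this:3, look:2, happy:2, bring:2, my:1, evening:1, before:1, which:1, who:1, here:1, rope:1, warm:1, think:1, iron:1, nor:1, was:1, ask:1
Hapax (freq=1): ask, before, evening, here, iron, my, nor, rope, think, warm, was, which, who

13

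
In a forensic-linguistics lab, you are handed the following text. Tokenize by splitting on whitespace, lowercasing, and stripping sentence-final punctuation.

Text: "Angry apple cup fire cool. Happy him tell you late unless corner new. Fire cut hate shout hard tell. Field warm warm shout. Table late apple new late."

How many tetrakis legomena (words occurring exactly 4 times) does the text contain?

Frequencies: late:3, apple:2, fire:2, tell:2, new:2, shout:2, warm:2, angry:1, cup:1, cool:1, happy:1, him:1, you:1, unless:1, corner:1, cut:1, hate:1, hard:1, field:1, table:1
Words with frequency 4: (none)

0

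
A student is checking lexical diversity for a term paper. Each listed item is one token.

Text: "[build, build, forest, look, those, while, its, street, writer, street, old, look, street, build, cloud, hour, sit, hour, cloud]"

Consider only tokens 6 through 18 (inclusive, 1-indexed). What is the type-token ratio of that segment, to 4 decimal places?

Segment tokens 6–18: while, its, street, writer, street, old, look, street, build, cloud, hour, sit, hour
Segment N = 13, segment V = 10.
TTR = 10 / 13 = 0.7692

0.7692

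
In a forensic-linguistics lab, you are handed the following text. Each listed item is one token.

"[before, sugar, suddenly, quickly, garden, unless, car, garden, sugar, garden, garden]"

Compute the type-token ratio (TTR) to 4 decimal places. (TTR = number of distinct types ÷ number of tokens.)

N = 11 tokens, V = 7 types.
TTR = V / N = 7 / 11 = 0.6364

0.6364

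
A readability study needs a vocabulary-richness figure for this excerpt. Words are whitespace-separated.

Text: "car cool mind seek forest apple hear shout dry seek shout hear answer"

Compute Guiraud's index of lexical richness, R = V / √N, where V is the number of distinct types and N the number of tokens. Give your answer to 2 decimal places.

2.77

N = 13, V = 10.
√N = 3.605551
R = 10 / 3.605551 = 2.77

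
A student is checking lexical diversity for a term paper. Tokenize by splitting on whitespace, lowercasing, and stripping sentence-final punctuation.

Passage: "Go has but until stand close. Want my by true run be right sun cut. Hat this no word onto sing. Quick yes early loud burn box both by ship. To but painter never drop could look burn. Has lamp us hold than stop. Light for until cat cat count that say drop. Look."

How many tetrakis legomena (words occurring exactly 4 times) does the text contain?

0

Frequencies: has:2, but:2, until:2, by:2, burn:2, drop:2, look:2, cat:2, go:1, stand:1, close:1, want:1, my:1, true:1, run:1, be:1, right:1, sun:1, cut:1, hat:1, … (26 more, each freq 1)
Words with frequency 4: (none)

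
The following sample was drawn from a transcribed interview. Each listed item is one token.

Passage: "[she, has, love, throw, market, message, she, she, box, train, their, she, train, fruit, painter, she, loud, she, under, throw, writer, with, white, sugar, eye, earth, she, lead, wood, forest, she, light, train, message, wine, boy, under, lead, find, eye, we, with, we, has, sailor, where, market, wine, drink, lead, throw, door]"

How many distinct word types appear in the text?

Distinct types: {box, boy, door, drink, earth, eye, find, forest, fruit, has, lead, light, loud, love, market, message, painter, sailor, she, sugar, their, throw, train, under, we, where, white, wine, with, wood, writer}
V = 31

31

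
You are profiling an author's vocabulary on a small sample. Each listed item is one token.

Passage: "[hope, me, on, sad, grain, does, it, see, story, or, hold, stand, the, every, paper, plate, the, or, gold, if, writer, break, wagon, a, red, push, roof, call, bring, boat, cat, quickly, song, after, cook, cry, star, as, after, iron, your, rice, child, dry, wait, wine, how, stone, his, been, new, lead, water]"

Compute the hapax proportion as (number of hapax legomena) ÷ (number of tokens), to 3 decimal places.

0.887

Frequencies: or:2, the:2, after:2, hope:1, me:1, on:1, sad:1, grain:1, does:1, it:1, see:1, story:1, hold:1, stand:1, every:1, paper:1, plate:1, gold:1, if:1, writer:1, … (30 more, each freq 1)
Hapax count = 47; token count = 53.
Ratio = 47 / 53 = 0.887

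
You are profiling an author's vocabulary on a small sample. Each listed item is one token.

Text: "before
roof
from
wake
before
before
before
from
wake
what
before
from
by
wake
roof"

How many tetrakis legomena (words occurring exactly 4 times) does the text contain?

0

Frequencies: before:5, from:3, wake:3, roof:2, what:1, by:1
Words with frequency 4: (none)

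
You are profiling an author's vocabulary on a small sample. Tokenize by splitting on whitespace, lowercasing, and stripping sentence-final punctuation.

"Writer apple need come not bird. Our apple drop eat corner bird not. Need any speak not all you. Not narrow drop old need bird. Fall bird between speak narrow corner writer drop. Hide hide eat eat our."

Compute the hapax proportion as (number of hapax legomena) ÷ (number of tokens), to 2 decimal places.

0.18

Frequencies: not:4, bird:4, need:3, drop:3, eat:3, writer:2, apple:2, our:2, corner:2, speak:2, narrow:2, hide:2, come:1, any:1, all:1, you:1, old:1, fall:1, between:1
Hapax count = 7; token count = 38.
Ratio = 7 / 38 = 0.18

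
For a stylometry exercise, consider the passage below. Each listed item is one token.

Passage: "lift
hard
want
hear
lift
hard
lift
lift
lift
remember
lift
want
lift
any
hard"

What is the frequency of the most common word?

7

Frequencies: lift:7, hard:3, want:2, hear:1, remember:1, any:1
Most common: 'lift' with frequency 7.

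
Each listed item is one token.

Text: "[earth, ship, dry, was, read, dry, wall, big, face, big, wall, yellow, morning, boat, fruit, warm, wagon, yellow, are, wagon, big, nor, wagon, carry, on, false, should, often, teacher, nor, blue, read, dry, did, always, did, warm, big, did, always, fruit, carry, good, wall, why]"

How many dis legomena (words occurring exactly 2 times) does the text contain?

7

Frequencies: big:4, dry:3, wall:3, wagon:3, did:3, read:2, yellow:2, fruit:2, warm:2, nor:2, carry:2, always:2, earth:1, ship:1, was:1, face:1, morning:1, boat:1, are:1, on:1, … (7 more, each freq 1)
Words with frequency 2: always, carry, fruit, nor, read, warm, yellow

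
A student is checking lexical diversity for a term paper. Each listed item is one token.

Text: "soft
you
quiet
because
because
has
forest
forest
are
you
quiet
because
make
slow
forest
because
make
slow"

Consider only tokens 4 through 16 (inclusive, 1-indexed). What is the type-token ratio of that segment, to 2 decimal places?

0.62

Segment tokens 4–16: because, because, has, forest, forest, are, you, quiet, because, make, slow, forest, because
Segment N = 13, segment V = 8.
TTR = 8 / 13 = 0.62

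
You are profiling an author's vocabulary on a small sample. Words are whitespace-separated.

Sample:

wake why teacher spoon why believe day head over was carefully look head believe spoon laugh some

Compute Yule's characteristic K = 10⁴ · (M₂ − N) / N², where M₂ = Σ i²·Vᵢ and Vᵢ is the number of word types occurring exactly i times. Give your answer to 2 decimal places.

276.82

Frequencies: why:2, spoon:2, believe:2, head:2, wake:1, teacher:1, day:1, over:1, was:1, carefully:1, look:1, laugh:1, some:1
N = 17. Frequency spectrum: V_1=9, V_2=4
M₂ = 1²·9 + 2²·4 = 25
K = 10000 × (25 − 17) / 17² = 276.82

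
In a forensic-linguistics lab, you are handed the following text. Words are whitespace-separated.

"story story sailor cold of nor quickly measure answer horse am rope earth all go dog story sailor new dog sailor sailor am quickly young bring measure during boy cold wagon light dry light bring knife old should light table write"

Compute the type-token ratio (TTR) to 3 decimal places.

N = 41 tokens, V = 28 types.
TTR = V / N = 28 / 41 = 0.683

0.683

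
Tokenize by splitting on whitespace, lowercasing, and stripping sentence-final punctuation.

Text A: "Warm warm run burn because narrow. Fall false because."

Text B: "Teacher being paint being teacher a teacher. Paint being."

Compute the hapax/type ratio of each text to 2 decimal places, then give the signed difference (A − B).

0.46

A: hapax=5, V=7, ratio=0.71
B: hapax=1, V=4, ratio=0.25
Difference = 0.71 − 0.25 = 0.46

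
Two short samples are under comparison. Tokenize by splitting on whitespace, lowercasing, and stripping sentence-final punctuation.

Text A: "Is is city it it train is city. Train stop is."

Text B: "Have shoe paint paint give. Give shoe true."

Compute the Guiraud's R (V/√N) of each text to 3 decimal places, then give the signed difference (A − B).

A: V=5, N=11, R=1.508
B: V=5, N=8, R=1.768
Difference = 1.508 − 1.768 = -0.260

-0.260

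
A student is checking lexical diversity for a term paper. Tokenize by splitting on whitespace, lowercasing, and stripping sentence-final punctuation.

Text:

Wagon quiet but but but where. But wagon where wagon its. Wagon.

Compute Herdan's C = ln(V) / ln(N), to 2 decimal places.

N = 12, V = 5.
ln(V) = 1.609438, ln(N) = 2.484907
C = 1.609438 / 2.484907 = 0.65

0.65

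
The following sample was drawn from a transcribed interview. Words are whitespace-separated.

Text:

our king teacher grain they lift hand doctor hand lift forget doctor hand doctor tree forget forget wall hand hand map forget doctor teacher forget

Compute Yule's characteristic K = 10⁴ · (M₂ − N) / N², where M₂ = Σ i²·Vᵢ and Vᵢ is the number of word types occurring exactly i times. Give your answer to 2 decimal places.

896.00

Frequencies: hand:5, forget:5, doctor:4, teacher:2, lift:2, our:1, king:1, grain:1, they:1, tree:1, wall:1, map:1
N = 25. Frequency spectrum: V_1=7, V_2=2, V_4=1, V_5=2
M₂ = 1²·7 + 2²·2 + 4²·1 + 5²·2 = 81
K = 10000 × (81 − 25) / 25² = 896.00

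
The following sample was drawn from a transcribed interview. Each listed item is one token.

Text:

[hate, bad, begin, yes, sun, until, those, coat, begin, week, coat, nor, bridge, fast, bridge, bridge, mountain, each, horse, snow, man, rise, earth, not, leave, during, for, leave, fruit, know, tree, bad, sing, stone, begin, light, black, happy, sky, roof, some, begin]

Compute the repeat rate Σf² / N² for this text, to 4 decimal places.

Frequencies: begin:4, bridge:3, bad:2, coat:2, leave:2, hate:1, yes:1, sun:1, until:1, those:1, week:1, nor:1, fast:1, mountain:1, each:1, horse:1, snow:1, man:1, rise:1, earth:1, … (14 more, each freq 1)
Σf² = 66; N² = 1764
Repeat rate = 66 / 1764 = 0.0374

0.0374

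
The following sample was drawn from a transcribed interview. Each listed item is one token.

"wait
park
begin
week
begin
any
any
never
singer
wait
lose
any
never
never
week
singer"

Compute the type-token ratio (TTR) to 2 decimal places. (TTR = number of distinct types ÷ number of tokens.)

0.50

N = 16 tokens, V = 8 types.
TTR = V / N = 8 / 16 = 0.50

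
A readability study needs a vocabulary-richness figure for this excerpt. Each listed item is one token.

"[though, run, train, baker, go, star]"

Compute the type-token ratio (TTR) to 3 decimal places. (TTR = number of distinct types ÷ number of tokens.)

1.000

N = 6 tokens, V = 6 types.
TTR = V / N = 6 / 6 = 1.000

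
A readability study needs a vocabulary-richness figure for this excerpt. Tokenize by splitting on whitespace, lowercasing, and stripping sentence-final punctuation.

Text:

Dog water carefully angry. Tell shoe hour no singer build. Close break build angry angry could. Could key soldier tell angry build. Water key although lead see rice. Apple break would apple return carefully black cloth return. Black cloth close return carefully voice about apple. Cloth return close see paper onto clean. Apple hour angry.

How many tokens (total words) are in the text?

55

Tokens: dog, water, carefully, angry, tell, shoe, hour, no, singer, build, close, break, build, angry, angry, could, could, key, soldier, tell, angry, build, water, key, although, lead, see, rice, apple, break, would, apple, return, carefully, black, cloth, return, black, cloth, close, return, carefully, voice, about, apple, cloth, return, close, see, paper, onto, clean, apple, hour, angry
N = 55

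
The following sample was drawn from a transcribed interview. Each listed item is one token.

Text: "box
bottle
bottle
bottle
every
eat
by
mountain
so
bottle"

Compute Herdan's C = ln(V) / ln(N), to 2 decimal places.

0.85

N = 10, V = 7.
ln(V) = 1.945910, ln(N) = 2.302585
C = 1.945910 / 2.302585 = 0.85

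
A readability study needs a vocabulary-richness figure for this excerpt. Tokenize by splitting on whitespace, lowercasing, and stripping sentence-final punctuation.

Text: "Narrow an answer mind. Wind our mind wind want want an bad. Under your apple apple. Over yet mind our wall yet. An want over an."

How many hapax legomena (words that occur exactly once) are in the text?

Frequencies: an:4, mind:3, want:3, wind:2, our:2, apple:2, over:2, yet:2, narrow:1, answer:1, bad:1, under:1, your:1, wall:1
Hapax (freq=1): answer, bad, narrow, under, wall, your

6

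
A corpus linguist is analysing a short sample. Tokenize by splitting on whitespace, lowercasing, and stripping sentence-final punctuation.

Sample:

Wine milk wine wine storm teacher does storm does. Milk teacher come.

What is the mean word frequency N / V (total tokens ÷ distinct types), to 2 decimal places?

2.00

N = 12 tokens, V = 6 types.
Mean frequency = N / V = 12 / 6 = 2.00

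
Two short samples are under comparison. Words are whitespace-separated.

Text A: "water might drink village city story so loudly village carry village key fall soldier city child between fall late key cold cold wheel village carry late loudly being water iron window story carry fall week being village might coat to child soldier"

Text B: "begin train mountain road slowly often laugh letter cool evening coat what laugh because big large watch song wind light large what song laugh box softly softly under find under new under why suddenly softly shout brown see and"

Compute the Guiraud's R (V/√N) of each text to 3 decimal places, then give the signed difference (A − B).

-1.255

A: V=23, N=42, R=3.549
B: V=30, N=39, R=4.804
Difference = 3.549 − 4.804 = -1.255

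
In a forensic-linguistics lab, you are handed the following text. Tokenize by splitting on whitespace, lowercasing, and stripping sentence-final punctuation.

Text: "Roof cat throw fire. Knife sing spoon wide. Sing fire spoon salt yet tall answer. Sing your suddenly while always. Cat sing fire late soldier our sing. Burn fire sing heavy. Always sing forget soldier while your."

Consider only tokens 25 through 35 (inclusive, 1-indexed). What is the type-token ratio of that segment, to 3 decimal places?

0.727

Segment tokens 25–35: soldier, our, sing, burn, fire, sing, heavy, always, sing, forget, soldier
Segment N = 11, segment V = 8.
TTR = 8 / 11 = 0.727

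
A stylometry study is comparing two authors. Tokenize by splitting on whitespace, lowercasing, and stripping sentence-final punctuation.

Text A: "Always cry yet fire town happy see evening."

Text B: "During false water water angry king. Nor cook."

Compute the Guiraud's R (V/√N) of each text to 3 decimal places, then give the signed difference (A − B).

0.353

A: V=8, N=8, R=2.828
B: V=7, N=8, R=2.475
Difference = 2.828 − 2.475 = 0.353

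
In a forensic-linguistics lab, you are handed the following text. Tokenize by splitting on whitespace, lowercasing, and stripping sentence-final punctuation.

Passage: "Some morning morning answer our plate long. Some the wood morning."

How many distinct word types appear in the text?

Distinct types: {answer, long, morning, our, plate, some, the, wood}
V = 8

8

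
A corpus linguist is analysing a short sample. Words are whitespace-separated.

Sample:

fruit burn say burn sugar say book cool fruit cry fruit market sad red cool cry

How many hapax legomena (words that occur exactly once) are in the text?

Frequencies: fruit:3, burn:2, say:2, cool:2, cry:2, sugar:1, book:1, market:1, sad:1, red:1
Hapax (freq=1): book, market, red, sad, sugar

5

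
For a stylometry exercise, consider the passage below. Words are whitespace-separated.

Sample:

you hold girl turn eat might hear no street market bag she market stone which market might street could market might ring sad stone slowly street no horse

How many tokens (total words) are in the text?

28

Tokens: you, hold, girl, turn, eat, might, hear, no, street, market, bag, she, market, stone, which, market, might, street, could, market, might, ring, sad, stone, slowly, street, no, horse
N = 28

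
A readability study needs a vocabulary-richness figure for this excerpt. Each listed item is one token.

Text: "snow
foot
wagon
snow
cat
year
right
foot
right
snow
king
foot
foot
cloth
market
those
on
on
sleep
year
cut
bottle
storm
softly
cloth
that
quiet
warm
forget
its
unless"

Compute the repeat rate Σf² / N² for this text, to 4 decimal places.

Frequencies: foot:4, snow:3, year:2, right:2, cloth:2, on:2, wagon:1, cat:1, king:1, market:1, those:1, sleep:1, cut:1, bottle:1, storm:1, softly:1, that:1, quiet:1, warm:1, forget:1, … (2 more, each freq 1)
Σf² = 57; N² = 961
Repeat rate = 57 / 961 = 0.0593

0.0593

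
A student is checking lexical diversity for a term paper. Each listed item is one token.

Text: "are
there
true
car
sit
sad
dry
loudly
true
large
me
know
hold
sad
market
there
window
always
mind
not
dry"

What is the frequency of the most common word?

Frequencies: there:2, true:2, sad:2, dry:2, are:1, car:1, sit:1, loudly:1, large:1, me:1, know:1, hold:1, market:1, window:1, always:1, mind:1, not:1
Most common: 'there' with frequency 2.

2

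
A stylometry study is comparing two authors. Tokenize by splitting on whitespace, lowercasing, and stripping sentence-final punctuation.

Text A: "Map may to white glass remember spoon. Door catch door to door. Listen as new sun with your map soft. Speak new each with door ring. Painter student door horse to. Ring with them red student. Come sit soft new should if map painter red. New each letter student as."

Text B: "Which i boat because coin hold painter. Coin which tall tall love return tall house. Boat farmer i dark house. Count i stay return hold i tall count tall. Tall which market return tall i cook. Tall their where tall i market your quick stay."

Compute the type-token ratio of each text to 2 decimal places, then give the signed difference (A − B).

0.11

TTR(A) = 29/50 = 0.58
TTR(B) = 21/45 = 0.47
Difference = 0.58 − 0.47 = 0.11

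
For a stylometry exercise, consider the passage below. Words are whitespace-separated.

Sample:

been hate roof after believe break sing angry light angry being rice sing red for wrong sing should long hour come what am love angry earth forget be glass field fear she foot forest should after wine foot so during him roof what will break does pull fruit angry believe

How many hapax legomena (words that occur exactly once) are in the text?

29

Frequencies: angry:4, sing:3, roof:2, after:2, believe:2, break:2, should:2, what:2, foot:2, been:1, hate:1, light:1, being:1, rice:1, red:1, for:1, wrong:1, long:1, hour:1, come:1, … (18 more, each freq 1)
Hapax (freq=1): am, be, been, being, come, does, during, earth, fear, field, for, forest, forget, fruit, glass, hate, him, hour, light, long, love, pull, red, rice, she, so, will, wine, wrong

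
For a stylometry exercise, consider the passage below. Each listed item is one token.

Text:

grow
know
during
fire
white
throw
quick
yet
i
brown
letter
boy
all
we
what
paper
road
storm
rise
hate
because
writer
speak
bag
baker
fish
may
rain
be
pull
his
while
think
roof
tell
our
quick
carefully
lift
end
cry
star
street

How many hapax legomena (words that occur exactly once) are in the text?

41

Frequencies: quick:2, grow:1, know:1, during:1, fire:1, white:1, throw:1, yet:1, i:1, brown:1, letter:1, boy:1, all:1, we:1, what:1, paper:1, road:1, storm:1, rise:1, hate:1, … (22 more, each freq 1)
Hapax (freq=1): all, bag, baker, be, because, boy, brown, carefully, cry, during, end, fire, fish, grow, hate, his, i, know, letter, lift, may, our, paper, pull, rain, rise, road, roof, speak, star, storm, street, tell, think, throw, we, what, while, white, writer, yet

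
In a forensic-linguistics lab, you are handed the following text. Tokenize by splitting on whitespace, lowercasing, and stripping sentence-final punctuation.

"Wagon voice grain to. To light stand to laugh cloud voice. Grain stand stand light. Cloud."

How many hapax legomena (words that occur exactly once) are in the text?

2

Frequencies: to:3, stand:3, voice:2, grain:2, light:2, cloud:2, wagon:1, laugh:1
Hapax (freq=1): laugh, wagon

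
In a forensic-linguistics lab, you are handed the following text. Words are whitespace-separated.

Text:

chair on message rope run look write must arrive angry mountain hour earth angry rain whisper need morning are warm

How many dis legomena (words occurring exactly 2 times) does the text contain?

1

Frequencies: angry:2, chair:1, on:1, message:1, rope:1, run:1, look:1, write:1, must:1, arrive:1, mountain:1, hour:1, earth:1, rain:1, whisper:1, need:1, morning:1, are:1, warm:1
Words with frequency 2: angry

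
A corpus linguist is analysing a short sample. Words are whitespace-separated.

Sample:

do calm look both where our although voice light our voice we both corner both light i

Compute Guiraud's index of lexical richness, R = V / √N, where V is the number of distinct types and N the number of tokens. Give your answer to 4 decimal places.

N = 17, V = 12.
√N = 4.123106
R = 12 / 4.123106 = 2.9104

2.9104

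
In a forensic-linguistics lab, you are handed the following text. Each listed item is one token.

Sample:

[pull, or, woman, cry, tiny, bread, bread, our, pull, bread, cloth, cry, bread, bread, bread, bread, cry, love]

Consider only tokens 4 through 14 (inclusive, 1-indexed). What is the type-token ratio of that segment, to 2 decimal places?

0.55

Segment tokens 4–14: cry, tiny, bread, bread, our, pull, bread, cloth, cry, bread, bread
Segment N = 11, segment V = 6.
TTR = 6 / 11 = 0.55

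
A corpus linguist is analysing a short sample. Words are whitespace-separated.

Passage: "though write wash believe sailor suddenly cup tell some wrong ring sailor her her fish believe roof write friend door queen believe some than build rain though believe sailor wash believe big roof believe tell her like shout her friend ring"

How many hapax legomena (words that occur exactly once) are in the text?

Frequencies: believe:6, her:4, sailor:3, though:2, write:2, wash:2, tell:2, some:2, ring:2, roof:2, friend:2, suddenly:1, cup:1, wrong:1, fish:1, door:1, queen:1, than:1, build:1, rain:1, … (3 more, each freq 1)
Hapax (freq=1): big, build, cup, door, fish, like, queen, rain, shout, suddenly, than, wrong

12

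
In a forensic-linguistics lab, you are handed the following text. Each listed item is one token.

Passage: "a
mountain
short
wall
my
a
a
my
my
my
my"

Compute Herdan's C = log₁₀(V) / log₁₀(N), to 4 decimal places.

N = 11, V = 5.
log₁₀(V) = 0.698970, log₁₀(N) = 1.041393
C = 0.698970 / 1.041393 = 0.6712

0.6712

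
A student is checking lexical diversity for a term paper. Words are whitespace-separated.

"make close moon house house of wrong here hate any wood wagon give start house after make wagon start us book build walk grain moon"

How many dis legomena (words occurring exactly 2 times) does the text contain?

4

Frequencies: house:3, make:2, moon:2, wagon:2, start:2, close:1, of:1, wrong:1, here:1, hate:1, any:1, wood:1, give:1, after:1, us:1, book:1, build:1, walk:1, grain:1
Words with frequency 2: make, moon, start, wagon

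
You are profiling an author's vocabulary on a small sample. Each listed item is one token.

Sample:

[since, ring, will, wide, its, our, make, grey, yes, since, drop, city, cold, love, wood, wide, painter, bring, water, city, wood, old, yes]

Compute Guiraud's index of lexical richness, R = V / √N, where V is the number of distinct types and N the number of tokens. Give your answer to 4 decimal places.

3.7533

N = 23, V = 18.
√N = 4.795832
R = 18 / 4.795832 = 3.7533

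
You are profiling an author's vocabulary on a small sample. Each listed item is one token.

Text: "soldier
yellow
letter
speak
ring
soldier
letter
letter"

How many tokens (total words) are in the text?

Tokens: soldier, yellow, letter, speak, ring, soldier, letter, letter
N = 8

8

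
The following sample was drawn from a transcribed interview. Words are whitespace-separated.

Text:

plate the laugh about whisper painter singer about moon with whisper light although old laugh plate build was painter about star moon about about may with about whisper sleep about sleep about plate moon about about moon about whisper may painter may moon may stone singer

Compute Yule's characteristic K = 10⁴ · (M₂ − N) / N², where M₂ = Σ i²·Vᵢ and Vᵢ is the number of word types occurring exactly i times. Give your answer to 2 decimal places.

Frequencies: about:11, moon:5, whisper:4, may:4, plate:3, painter:3, laugh:2, singer:2, with:2, sleep:2, the:1, light:1, although:1, old:1, build:1, was:1, star:1, stone:1
N = 46. Frequency spectrum: V_1=8, V_2=4, V_3=2, V_4=2, V_5=1, V_11=1
M₂ = 1²·8 + 2²·4 + 3²·2 + 4²·2 + 5²·1 + 11²·1 = 220
K = 10000 × (220 − 46) / 46² = 822.31

822.31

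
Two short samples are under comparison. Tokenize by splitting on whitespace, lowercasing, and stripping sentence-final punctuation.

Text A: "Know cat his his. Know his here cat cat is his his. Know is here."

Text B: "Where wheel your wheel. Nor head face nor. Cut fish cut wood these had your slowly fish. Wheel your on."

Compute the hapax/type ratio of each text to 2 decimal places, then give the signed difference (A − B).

A: hapax=0, V=5, ratio=0.00
B: hapax=8, V=13, ratio=0.62
Difference = 0.00 − 0.62 = -0.62

-0.62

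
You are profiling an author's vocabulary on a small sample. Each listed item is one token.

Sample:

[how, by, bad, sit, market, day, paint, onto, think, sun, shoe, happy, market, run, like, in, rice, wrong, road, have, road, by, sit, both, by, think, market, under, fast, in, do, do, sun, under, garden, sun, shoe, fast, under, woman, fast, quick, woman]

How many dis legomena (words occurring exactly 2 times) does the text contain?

Frequencies: by:3, market:3, sun:3, under:3, fast:3, sit:2, think:2, shoe:2, in:2, road:2, do:2, woman:2, how:1, bad:1, day:1, paint:1, onto:1, happy:1, run:1, like:1, … (6 more, each freq 1)
Words with frequency 2: do, in, road, shoe, sit, think, woman

7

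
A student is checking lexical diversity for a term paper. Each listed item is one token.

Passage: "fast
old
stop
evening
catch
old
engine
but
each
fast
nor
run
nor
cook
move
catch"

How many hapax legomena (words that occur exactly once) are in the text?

8

Frequencies: fast:2, old:2, catch:2, nor:2, stop:1, evening:1, engine:1, but:1, each:1, run:1, cook:1, move:1
Hapax (freq=1): but, cook, each, engine, evening, move, run, stop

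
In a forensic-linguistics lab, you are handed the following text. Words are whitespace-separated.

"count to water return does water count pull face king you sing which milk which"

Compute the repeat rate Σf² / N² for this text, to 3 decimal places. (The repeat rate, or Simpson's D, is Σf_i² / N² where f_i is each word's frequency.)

0.093

Frequencies: count:2, water:2, which:2, to:1, return:1, does:1, pull:1, face:1, king:1, you:1, sing:1, milk:1
Σf² = 21; N² = 225
Repeat rate = 21 / 225 = 0.093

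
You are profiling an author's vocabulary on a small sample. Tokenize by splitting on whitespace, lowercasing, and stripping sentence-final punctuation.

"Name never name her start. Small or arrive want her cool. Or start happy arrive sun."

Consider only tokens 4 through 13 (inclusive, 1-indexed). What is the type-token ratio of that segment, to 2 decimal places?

Segment tokens 4–13: her, start, small, or, arrive, want, her, cool, or, start
Segment N = 10, segment V = 7.
TTR = 7 / 10 = 0.70

0.70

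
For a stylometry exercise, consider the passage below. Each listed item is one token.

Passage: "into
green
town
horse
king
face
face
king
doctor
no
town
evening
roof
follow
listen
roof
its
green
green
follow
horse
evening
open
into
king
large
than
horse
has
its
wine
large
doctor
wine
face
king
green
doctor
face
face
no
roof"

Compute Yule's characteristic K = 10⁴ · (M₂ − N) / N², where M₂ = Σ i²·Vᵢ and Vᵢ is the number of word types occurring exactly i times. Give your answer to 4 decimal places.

Frequencies: face:5, green:4, king:4, horse:3, doctor:3, roof:3, into:2, town:2, no:2, evening:2, follow:2, its:2, large:2, wine:2, listen:1, open:1, than:1, has:1
N = 42. Frequency spectrum: V_1=4, V_2=8, V_3=3, V_4=2, V_5=1
M₂ = 1²·4 + 2²·8 + 3²·3 + 4²·2 + 5²·1 = 120
K = 10000 × (120 − 42) / 42² = 442.1769

442.1769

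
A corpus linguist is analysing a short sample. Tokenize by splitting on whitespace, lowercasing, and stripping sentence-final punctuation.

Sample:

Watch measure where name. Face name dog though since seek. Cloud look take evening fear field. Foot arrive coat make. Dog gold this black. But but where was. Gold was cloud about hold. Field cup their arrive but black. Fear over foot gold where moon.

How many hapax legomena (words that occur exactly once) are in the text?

18

Frequencies: where:3, gold:3, but:3, name:2, dog:2, cloud:2, fear:2, field:2, foot:2, arrive:2, black:2, was:2, watch:1, measure:1, face:1, though:1, since:1, seek:1, look:1, take:1, … (10 more, each freq 1)
Hapax (freq=1): about, coat, cup, evening, face, hold, look, make, measure, moon, over, seek, since, take, their, this, though, watch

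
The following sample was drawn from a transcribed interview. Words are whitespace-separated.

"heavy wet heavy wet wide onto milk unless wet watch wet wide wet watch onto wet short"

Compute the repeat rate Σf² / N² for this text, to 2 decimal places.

Frequencies: wet:6, heavy:2, wide:2, onto:2, watch:2, milk:1, unless:1, short:1
Σf² = 55; N² = 289
Repeat rate = 55 / 289 = 0.19

0.19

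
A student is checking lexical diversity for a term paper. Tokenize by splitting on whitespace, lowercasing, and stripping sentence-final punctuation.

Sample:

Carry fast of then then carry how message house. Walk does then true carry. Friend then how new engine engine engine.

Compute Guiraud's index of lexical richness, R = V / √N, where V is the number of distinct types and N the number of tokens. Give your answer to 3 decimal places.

2.837

N = 21, V = 13.
√N = 4.582576
R = 13 / 4.582576 = 2.837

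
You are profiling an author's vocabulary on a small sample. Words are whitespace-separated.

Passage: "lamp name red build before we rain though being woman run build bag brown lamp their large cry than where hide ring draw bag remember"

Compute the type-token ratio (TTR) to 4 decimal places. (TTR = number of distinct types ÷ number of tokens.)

N = 25 tokens, V = 22 types.
TTR = V / N = 22 / 25 = 0.8800

0.8800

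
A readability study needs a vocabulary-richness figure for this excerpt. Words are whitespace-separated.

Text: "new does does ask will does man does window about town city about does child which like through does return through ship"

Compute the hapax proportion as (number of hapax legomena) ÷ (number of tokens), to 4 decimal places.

0.5455

Frequencies: does:6, about:2, through:2, new:1, ask:1, will:1, man:1, window:1, town:1, city:1, child:1, which:1, like:1, return:1, ship:1
Hapax count = 12; token count = 22.
Ratio = 12 / 22 = 0.5455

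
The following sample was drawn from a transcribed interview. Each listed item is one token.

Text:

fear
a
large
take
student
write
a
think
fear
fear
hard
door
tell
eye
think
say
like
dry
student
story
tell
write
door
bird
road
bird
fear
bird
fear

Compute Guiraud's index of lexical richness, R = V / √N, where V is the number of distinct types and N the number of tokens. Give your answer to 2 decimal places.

N = 29, V = 17.
√N = 5.385165
R = 17 / 5.385165 = 3.16

3.16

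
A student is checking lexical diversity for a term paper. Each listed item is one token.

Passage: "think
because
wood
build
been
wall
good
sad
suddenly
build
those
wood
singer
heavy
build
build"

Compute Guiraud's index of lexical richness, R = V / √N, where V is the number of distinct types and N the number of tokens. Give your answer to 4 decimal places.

N = 16, V = 12.
√N = 4.000000
R = 12 / 4.000000 = 3.0000

3.0000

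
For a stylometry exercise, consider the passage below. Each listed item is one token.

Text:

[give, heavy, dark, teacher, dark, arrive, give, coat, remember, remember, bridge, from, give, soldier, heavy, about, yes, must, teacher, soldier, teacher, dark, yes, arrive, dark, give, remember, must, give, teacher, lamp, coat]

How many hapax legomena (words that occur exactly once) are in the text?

4

Frequencies: give:5, dark:4, teacher:4, remember:3, heavy:2, arrive:2, coat:2, soldier:2, yes:2, must:2, bridge:1, from:1, about:1, lamp:1
Hapax (freq=1): about, bridge, from, lamp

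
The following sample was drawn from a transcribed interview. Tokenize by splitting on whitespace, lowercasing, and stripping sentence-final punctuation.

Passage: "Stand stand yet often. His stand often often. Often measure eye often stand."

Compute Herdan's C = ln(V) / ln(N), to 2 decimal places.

0.70

N = 13, V = 6.
ln(V) = 1.791759, ln(N) = 2.564949
C = 1.791759 / 2.564949 = 0.70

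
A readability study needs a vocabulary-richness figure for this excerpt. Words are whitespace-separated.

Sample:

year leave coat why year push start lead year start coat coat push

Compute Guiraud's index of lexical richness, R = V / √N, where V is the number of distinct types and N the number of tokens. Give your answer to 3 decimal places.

N = 13, V = 7.
√N = 3.605551
R = 7 / 3.605551 = 1.941

1.941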